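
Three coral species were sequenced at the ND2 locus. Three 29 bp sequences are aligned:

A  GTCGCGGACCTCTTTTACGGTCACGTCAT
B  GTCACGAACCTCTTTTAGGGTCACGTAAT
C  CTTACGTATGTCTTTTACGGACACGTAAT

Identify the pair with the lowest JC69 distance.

A–B: 4/29 differ, p = 0.138, d = 0.152.
A–C: 8/29 differ, p = 0.276, d = 0.344.
B–C: 7/29 differ, p = 0.241, d = 0.291.
The smallest distance is between A and B.

A and B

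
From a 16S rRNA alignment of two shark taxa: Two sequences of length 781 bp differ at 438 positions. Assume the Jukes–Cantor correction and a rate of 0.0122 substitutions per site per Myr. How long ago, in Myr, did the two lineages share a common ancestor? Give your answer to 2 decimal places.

p = 438/781 ≈ 0.560819.
d = −(3/4) ln(1 − 4p/3) = −0.75 ln(1 − 0.747759) = −0.75 ln(0.252241)
  = −0.75 × (-1.377370) = 1.033028 substitutions/site.
Under a molecular clock d = 2μt, so t = d/(2μ) = 1.033028 / (2 × 0.0122) = 42.34 Myr.

42.34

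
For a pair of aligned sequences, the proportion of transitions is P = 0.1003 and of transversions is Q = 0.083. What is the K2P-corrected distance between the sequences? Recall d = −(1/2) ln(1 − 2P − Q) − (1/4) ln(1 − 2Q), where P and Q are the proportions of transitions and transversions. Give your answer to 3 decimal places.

Under the Kimura two-parameter model, d = −½ ln(1 − 2P − Q) − ¼ ln(1 − 2Q).
1 − 2P − Q = 0.7164, giving −½ ln(0.7164) = 0.166758.
1 − 2Q = 0.834, giving −¼ ln(0.834) = 0.045380.
d = 0.166758 + 0.045380 = 0.212138.

0.212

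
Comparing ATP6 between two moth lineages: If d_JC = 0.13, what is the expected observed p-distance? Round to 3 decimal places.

0.119

p = (3/4)(1 − e^(−4d/3)) = 0.75 × (1 − e^(-0.173333)) = 0.75 × (1 − 0.840858) = 0.119357.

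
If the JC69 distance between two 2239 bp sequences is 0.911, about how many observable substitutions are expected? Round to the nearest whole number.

1181

Invert JC69: p = (3/4)(1 − e^(−4d/3)) = 0.75 × (1 − e^(-1.214667)) = 0.75 × (1 − 0.296809) = 0.527393.
Expected differing sites = pL ≈ 0.527393 × 2239 = 1180.832927 ≈ 1181.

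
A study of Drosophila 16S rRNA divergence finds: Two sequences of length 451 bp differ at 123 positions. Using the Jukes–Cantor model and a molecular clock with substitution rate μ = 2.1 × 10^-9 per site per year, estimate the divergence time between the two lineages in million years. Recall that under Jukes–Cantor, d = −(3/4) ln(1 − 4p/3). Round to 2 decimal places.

80.71

p = 123/451 ≈ 0.272727.
d = −(3/4) ln(1 − 4p/3) = −0.75 ln(1 − 0.363636) = −0.75 ln(0.636364)
  = −0.75 × (-0.451985) = 0.338989 substitutions/site.
Under a molecular clock d = 2μt, so t = d/(2μ) = 0.338989 / (2 × 2.1 × 10^-9) = 80.71 million years.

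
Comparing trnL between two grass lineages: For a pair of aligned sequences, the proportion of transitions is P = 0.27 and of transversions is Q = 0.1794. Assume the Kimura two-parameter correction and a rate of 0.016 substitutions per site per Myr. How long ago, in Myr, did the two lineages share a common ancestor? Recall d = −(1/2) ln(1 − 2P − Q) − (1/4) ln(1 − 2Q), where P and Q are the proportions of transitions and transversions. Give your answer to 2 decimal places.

Under the Kimura two-parameter model, d = −½ ln(1 − 2P − Q) − ¼ ln(1 − 2Q).
1 − 2P − Q = 0.2806, giving −½ ln(0.2806) = 0.635413.
1 − 2Q = 0.6412, giving −¼ ln(0.6412) = 0.111103.
d = 0.635413 + 0.111103 = 0.746516.
Under a molecular clock d = 2μt, so t = d/(2μ) = 0.746516 / (2 × 0.016) = 23.33 Myr.

23.33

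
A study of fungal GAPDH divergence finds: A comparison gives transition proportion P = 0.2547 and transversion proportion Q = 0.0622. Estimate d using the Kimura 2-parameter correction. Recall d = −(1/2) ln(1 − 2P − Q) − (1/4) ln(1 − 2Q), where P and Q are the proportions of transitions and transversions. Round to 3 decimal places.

Under the Kimura two-parameter model, d = −½ ln(1 − 2P − Q) − ¼ ln(1 − 2Q).
1 − 2P − Q = 0.4284, giving −½ ln(0.4284) = 0.423849.
1 − 2Q = 0.8756, giving −¼ ln(0.8756) = 0.033211.
d = 0.423849 + 0.033211 = 0.457060.

0.457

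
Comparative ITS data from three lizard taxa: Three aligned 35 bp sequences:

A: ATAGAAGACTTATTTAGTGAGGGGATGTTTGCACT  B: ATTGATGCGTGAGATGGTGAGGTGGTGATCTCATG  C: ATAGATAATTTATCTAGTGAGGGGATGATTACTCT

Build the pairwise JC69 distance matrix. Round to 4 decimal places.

A–B: 15/35 sites differ → p ≈ 0.428571, d = −0.75 ln(1 − 0.571428) = 0.635472 ≈ 0.6355.
A–C: 7/35 sites differ → p = 0.2, d = −0.75 ln(1 − 0.266667) = 0.232617 ≈ 0.2326.
B–C: 15/35 sites differ → p ≈ 0.428571, d = −0.75 ln(1 − 0.571428) = 0.635472 ≈ 0.6355.

d(A,B) = 0.6355, d(A,C) = 0.2326, d(B,C) = 0.6355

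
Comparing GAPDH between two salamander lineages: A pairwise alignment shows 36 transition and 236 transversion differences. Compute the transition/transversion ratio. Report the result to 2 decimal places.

R = 36/236 = 0.152542… ≈ 0.15 (to 2 d.p.).

0.15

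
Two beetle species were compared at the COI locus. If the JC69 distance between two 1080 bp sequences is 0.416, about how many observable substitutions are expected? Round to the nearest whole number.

Invert JC69: p = (3/4)(1 − e^(−4d/3)) = 0.75 × (1 − e^(-0.554667)) = 0.75 × (1 − 0.574263) = 0.319303.
Expected differing sites = pL ≈ 0.319303 × 1080 = 344.84724 ≈ 345.

345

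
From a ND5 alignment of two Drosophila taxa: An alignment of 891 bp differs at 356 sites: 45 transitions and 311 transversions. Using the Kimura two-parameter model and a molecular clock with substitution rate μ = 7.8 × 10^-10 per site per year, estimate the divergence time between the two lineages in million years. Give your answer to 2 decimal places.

383.58

P = 45/891 ≈ 0.050505 and Q = 311/891 ≈ 0.349046.
Under the Kimura two-parameter model, d = −½ ln(1 − 2P − Q) − ¼ ln(1 − 2Q).
1 − 2P − Q = 0.549944, giving −½ ln(0.549944) = 0.298969.
1 − 2Q = 0.301908, giving −¼ ln(0.301908) = 0.299408.
d = 0.298969 + 0.299408 = 0.598377.
Under a molecular clock d = 2μt, so t = d/(2μ) = 0.598377 / (2 × 7.8 × 10^-10) = 383.58 million years.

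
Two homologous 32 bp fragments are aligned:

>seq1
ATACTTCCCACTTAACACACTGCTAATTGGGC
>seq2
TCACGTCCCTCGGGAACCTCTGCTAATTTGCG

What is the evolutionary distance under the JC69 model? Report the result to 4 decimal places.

The sequences differ at 13 of 32 sites, so p = 13/32 = 0.40625.
d = −(3/4) ln(1 − 4p/3) = −0.75 ln(1 − 0.541667) = −0.75 ln(0.458333)
  = −0.75 × (-0.780159) = 0.585119 substitutions/site.

0.5851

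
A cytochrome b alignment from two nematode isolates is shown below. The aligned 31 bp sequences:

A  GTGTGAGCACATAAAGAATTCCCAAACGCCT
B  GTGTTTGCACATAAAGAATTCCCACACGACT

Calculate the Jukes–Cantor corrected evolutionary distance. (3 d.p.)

0.142

The sequences differ at 4 of 31 sites (5, 6, 25, 29), so p = 4/31 ≈ 0.129032.
d = −(3/4) ln(1 − 4p/3) = −0.75 ln(1 − 0.172043) = −0.75 ln(0.827957)
  = −0.75 × (-0.188794) = 0.141596 substitutions/site.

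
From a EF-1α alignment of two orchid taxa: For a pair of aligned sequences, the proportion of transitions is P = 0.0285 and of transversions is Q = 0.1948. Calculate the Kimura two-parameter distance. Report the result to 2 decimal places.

0.27

Under the Kimura two-parameter model, d = −½ ln(1 − 2P − Q) − ¼ ln(1 − 2Q).
1 − 2P − Q = 0.7482, giving −½ ln(0.7482) = 0.145042.
1 − 2Q = 0.6104, giving −¼ ln(0.6104) = 0.123410.
d = 0.145042 + 0.123410 = 0.268452.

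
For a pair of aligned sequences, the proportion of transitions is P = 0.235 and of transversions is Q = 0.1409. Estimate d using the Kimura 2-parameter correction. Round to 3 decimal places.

Under the Kimura two-parameter model, d = −½ ln(1 − 2P − Q) − ¼ ln(1 − 2Q).
1 − 2P − Q = 0.3891, giving −½ ln(0.3891) = 0.471959.
1 − 2Q = 0.7182, giving −¼ ln(0.7182) = 0.082752.
d = 0.471959 + 0.082752 = 0.554711.

0.555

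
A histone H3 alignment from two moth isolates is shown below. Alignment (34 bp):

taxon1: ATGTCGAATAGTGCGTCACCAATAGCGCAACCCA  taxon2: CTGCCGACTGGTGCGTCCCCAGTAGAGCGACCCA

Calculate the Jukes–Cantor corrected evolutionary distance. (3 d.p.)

The sequences differ at 8 of 34 sites (1, 4, 8, 10, 18, 22, 26, 29), so p = 8/34 ≈ 0.235294.
d = −(3/4) ln(1 − 4p/3) = −0.75 ln(1 − 0.313725) = −0.75 ln(0.686275)
  = −0.75 × (-0.376477) = 0.282358 substitutions/site.

0.282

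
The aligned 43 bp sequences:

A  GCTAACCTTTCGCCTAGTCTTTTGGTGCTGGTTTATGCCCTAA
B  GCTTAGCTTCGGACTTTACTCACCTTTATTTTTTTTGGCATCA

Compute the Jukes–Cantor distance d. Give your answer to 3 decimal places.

0.790

The sequences differ at 21 of 43 sites, so p = 21/43 ≈ 0.488372.
d = −(3/4) ln(1 − 4p/3) = −0.75 ln(1 − 0.651163) = −0.75 ln(0.348837)
  = −0.75 × (-1.053151) = 0.789863 substitutions/site.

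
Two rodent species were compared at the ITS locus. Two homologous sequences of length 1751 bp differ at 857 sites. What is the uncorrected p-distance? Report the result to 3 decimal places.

0.489

p = 857/1751 = 0.489434… ≈ 0.489 (to 3 d.p.).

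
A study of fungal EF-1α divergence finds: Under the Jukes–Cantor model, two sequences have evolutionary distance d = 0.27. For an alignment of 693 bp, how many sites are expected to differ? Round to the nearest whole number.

157

Invert JC69: p = (3/4)(1 − e^(−4d/3)) = 0.75 × (1 − e^(-0.36)) = 0.75 × (1 − 0.697676) = 0.226743.
Expected differing sites = pL ≈ 0.226743 × 693 = 157.132899 ≈ 157.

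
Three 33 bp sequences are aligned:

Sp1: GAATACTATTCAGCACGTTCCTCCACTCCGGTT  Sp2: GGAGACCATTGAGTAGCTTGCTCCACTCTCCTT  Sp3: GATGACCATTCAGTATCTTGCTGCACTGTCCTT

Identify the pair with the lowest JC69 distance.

Sp1–Sp2: 11/33 differ, p = 0.333, d = 0.441.
Sp1–Sp3: 12/33 differ, p = 0.364, d = 0.497.
Sp2–Sp3: 6/33 differ, p = 0.182, d = 0.208.
The smallest distance is between Sp2 and Sp3.

Sp2 and Sp3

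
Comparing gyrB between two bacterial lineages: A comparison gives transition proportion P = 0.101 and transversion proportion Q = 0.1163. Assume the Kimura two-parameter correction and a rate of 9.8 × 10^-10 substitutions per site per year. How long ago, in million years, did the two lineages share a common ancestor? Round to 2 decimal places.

Under the Kimura two-parameter model, d = −½ ln(1 − 2P − Q) − ¼ ln(1 − 2Q).
1 − 2P − Q = 0.6817, giving −½ ln(0.6817) = 0.191583.
1 − 2Q = 0.7674, giving −¼ ln(0.7674) = 0.066187.
d = 0.191583 + 0.066187 = 0.257770.
Under a molecular clock d = 2μt, so t = d/(2μ) = 0.257770 / (2 × 9.8 × 10^-10) = 131.52 million years.

131.52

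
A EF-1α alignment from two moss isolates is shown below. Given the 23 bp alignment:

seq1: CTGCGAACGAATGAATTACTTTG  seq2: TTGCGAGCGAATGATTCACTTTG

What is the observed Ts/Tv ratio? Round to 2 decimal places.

3.00

Transitions are A↔G and C↔T; transversions are all other mismatches.
Transitions: 3. Transversions: 1.
R = 3/1 = 3.00.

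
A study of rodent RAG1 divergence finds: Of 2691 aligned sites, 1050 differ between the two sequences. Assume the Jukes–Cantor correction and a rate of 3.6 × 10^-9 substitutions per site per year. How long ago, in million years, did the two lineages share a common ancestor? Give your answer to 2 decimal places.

76.51

p = 1050/2691 ≈ 0.39019.
d = −(3/4) ln(1 − 4p/3) = −0.75 ln(1 − 0.520253) = −0.75 ln(0.479747)
  = −0.75 × (-0.734496) = 0.550872 substitutions/site.
Under a molecular clock d = 2μt, so t = d/(2μ) = 0.550872 / (2 × 3.6 × 10^-9) = 76.51 million years.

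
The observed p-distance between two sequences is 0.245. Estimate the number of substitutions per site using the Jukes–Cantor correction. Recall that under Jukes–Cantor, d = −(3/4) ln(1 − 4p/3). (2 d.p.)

0.30

d = −(3/4) ln(1 − 4p/3) = −0.75 ln(1 − 0.326667) = −0.75 ln(0.673333)
  = −0.75 × (-0.395515) = 0.296636 substitutions/site.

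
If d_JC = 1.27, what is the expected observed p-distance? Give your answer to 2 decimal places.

0.61

p = (3/4)(1 − e^(−4d/3)) = 0.75 × (1 − e^(-1.693333)) = 0.75 × (1 − 0.183906) = 0.612071.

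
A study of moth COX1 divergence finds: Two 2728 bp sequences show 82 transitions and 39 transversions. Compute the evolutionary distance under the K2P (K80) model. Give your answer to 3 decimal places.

P = 82/2728 ≈ 0.030059 and Q = 39/2728 ≈ 0.014296.
Under the Kimura two-parameter model, d = −½ ln(1 − 2P − Q) − ¼ ln(1 − 2Q).
1 − 2P − Q = 0.925586, giving −½ ln(0.925586) = 0.038664.
1 − 2Q = 0.971408, giving −¼ ln(0.971408) = 0.007252.
d = 0.038664 + 0.007252 = 0.045916.

0.046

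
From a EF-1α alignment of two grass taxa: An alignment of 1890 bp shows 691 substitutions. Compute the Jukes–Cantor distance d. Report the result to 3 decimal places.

0.501

p = 691/1890 ≈ 0.365608.
d = −(3/4) ln(1 − 4p/3) = −0.75 ln(1 − 0.487477) = −0.75 ln(0.512523)
  = −0.75 × (-0.668410) = 0.501308 substitutions/site.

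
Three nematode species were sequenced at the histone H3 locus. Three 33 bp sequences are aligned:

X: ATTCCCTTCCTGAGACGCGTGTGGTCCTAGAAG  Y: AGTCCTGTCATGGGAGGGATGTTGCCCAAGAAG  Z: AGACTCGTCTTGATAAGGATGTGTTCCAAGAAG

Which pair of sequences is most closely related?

Y and Z

X–Y: 11/33 differ, p = 0.333, d = 0.441.
X–Z: 11/33 differ, p = 0.333, d = 0.441.
Y–Z: 10/33 differ, p = 0.303, d = 0.388.
The smallest distance is between Y and Z.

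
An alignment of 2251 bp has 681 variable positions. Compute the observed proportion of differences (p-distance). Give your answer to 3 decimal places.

0.303

p = 681/2251 = 0.302532… ≈ 0.303 (to 3 d.p.).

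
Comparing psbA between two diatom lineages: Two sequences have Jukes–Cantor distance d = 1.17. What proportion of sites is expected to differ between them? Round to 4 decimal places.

0.5924

p = (3/4)(1 − e^(−4d/3)) = 0.75 × (1 − e^(-1.56)) = 0.75 × (1 − 0.210136) = 0.592398.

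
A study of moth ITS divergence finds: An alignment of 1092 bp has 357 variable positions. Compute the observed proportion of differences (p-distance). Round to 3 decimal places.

0.327

p = 357/1092 = 0.326923… ≈ 0.327 (to 3 d.p.).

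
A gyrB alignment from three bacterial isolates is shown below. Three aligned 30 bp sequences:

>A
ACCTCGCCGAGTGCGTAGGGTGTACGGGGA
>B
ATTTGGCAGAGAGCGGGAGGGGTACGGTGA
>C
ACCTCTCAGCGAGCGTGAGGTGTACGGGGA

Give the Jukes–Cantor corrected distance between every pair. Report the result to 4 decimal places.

A–B: 10/30 sites differ → p ≈ 0.333333, d = −0.75 ln(1 − 0.444444) = 0.440839 ≈ 0.4408.
A–C: 6/30 sites differ → p = 0.2, d = −0.75 ln(1 − 0.266667) = 0.232617 ≈ 0.2326.
B–C: 8/30 sites differ → p ≈ 0.266667, d = −0.75 ln(1 − 0.355556) = 0.329526 ≈ 0.3295.

d(A,B) = 0.4408, d(A,C) = 0.2326, d(B,C) = 0.3295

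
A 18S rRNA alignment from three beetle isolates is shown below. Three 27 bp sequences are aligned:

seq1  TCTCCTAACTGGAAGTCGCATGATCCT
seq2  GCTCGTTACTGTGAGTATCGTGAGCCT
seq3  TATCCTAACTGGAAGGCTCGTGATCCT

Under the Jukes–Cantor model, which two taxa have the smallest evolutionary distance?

seq1–seq2: 9/27 differ, p = 0.333, d = 0.441.
seq1–seq3: 4/27 differ, p = 0.148, d = 0.165.
seq2–seq3: 9/27 differ, p = 0.333, d = 0.441.
The smallest distance is between seq1 and seq3.

seq1 and seq3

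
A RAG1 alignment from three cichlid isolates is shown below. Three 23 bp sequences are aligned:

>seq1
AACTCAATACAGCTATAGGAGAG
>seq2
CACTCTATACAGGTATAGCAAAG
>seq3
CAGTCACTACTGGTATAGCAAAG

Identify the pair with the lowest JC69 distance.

seq1–seq2: 5/23 differ, p = 0.217, d = 0.257.
seq1–seq3: 7/23 differ, p = 0.304, d = 0.390.
seq2–seq3: 4/23 differ, p = 0.174, d = 0.198.
The smallest distance is between seq2 and seq3.

seq2 and seq3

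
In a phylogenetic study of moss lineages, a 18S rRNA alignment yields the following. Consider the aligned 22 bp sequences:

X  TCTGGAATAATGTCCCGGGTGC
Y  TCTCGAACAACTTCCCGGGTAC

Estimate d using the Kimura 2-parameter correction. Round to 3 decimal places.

Of 22 sites, 3 differences are transitions and 2 are transversions, so P = 3/22 ≈ 0.136364 and Q = 2/22 ≈ 0.090909.
Under the Kimura two-parameter model, d = −½ ln(1 − 2P − Q) − ¼ ln(1 − 2Q).
1 − 2P − Q = 0.636363, giving −½ ln(0.636363) = 0.225993.
1 − 2Q = 0.818182, giving −¼ ln(0.818182) = 0.050168.
d = 0.225993 + 0.050168 = 0.276161.

0.276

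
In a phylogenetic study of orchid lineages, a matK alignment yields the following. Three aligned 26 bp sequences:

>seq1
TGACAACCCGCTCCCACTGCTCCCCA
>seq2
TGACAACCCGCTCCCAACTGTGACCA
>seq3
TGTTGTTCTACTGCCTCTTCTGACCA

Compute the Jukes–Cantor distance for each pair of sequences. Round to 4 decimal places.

d(seq1,seq2) = 0.2758, d(seq1,seq3) = 0.7166, d(seq2,seq3) = 0.7166

seq1–seq2: 6/26 sites differ → p ≈ 0.230769, d = −0.75 ln(1 − 0.307692) = 0.275793 ≈ 0.2758.
seq1–seq3: 12/26 sites differ → p ≈ 0.461538, d = −0.75 ln(1 − 0.615384) = 0.716632 ≈ 0.7166.
seq2–seq3: 12/26 sites differ → p ≈ 0.461538, d = −0.75 ln(1 − 0.615384) = 0.716632 ≈ 0.7166.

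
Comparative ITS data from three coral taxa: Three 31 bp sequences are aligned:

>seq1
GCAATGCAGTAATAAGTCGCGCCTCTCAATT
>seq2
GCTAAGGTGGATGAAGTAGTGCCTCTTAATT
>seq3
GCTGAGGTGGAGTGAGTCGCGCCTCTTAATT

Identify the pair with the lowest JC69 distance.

seq1–seq2: 10/31 differ, p = 0.323, d = 0.422.
seq1–seq3: 9/31 differ, p = 0.290, d = 0.367.
seq2–seq3: 6/31 differ, p = 0.194, d = 0.224.
The smallest distance is between seq2 and seq3.

seq2 and seq3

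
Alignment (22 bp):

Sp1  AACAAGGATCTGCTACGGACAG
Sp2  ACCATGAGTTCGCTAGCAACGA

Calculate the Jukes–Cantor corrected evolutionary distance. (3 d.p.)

The sequences differ at 11 of 22 sites, so p = 11/22 = 0.5.
d = −(3/4) ln(1 − 4p/3) = −0.75 ln(1 − 0.666667) = −0.75 ln(0.333333)
  = −0.75 × (-1.098613) = 0.823960 substitutions/site.

0.824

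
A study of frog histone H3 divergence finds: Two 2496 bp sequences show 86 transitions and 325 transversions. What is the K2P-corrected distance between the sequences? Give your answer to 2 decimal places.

P = 86/2496 ≈ 0.034455 and Q = 325/2496 ≈ 0.130208.
Under the Kimura two-parameter model, d = −½ ln(1 − 2P − Q) − ¼ ln(1 − 2Q).
1 − 2P − Q = 0.800882, giving −½ ln(0.800882) = 0.111021.
1 − 2Q = 0.739584, giving −¼ ln(0.739584) = 0.075417.
d = 0.111021 + 0.075417 = 0.186438.

0.19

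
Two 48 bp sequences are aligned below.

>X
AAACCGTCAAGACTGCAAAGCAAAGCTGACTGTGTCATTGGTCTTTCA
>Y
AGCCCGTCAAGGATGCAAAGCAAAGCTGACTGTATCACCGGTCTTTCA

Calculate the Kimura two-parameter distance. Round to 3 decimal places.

Of 48 sites, 5 differences are transitions and 2 are transversions, so P = 5/48 ≈ 0.104167 and Q = 2/48 ≈ 0.041667.
Under the Kimura two-parameter model, d = −½ ln(1 − 2P − Q) − ¼ ln(1 − 2Q).
1 − 2P − Q = 0.749999, giving −½ ln(0.749999) = 0.143842.
1 − 2Q = 0.916666, giving −¼ ln(0.916666) = 0.021753.
d = 0.143842 + 0.021753 = 0.165595.

0.166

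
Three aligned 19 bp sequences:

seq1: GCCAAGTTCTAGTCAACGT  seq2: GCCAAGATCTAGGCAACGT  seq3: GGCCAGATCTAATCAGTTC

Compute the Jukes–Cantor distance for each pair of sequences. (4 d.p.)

seq1–seq2: 2/19 sites differ → p ≈ 0.105263, d = −0.75 ln(1 − 0.140351) = 0.113423 ≈ 0.1134.
seq1–seq3: 8/19 sites differ → p ≈ 0.421053, d = −0.75 ln(1 − 0.561404) = 0.618132 ≈ 0.6181.
seq2–seq3: 8/19 sites differ → p ≈ 0.421053, d = −0.75 ln(1 − 0.561404) = 0.618132 ≈ 0.6181.

d(seq1,seq2) = 0.1134, d(seq1,seq3) = 0.6181, d(seq2,seq3) = 0.6181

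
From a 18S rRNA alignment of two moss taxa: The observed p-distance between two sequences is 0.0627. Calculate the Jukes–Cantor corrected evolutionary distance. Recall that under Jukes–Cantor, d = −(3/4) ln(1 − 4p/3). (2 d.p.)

d = −(3/4) ln(1 − 4p/3) = −0.75 ln(1 − 0.0836) = −0.75 ln(0.9164)
  = −0.75 × (-0.087302) = 0.065477 substitutions/site.

0.07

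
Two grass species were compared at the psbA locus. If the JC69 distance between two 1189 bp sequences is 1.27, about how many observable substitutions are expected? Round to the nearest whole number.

Invert JC69: p = (3/4)(1 − e^(−4d/3)) = 0.75 × (1 − e^(-1.693333)) = 0.75 × (1 − 0.183906) = 0.612071.
Expected differing sites = pL ≈ 0.612071 × 1189 = 727.752419 ≈ 728.

728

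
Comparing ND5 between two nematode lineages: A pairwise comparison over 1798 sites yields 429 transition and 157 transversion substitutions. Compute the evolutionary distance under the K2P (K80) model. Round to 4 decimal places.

P = 429/1798 ≈ 0.238598 and Q = 157/1798 ≈ 0.087319.
Under the Kimura two-parameter model, d = −½ ln(1 − 2P − Q) − ¼ ln(1 − 2Q).
1 − 2P − Q = 0.435485, giving −½ ln(0.435485) = 0.415647.
1 − 2Q = 0.825362, giving −¼ ln(0.825362) = 0.047983.
d = 0.415647 + 0.047983 = 0.463630.

0.4636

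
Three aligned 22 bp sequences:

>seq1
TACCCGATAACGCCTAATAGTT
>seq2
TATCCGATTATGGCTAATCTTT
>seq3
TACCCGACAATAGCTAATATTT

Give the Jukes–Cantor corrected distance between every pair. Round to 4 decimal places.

d(seq1,seq2) = 0.3390, d(seq1,seq3) = 0.2708, d(seq2,seq3) = 0.2708

seq1–seq2: 6/22 sites differ → p ≈ 0.272727, d = −0.75 ln(1 − 0.363636) = 0.338988 ≈ 0.3390.
seq1–seq3: 5/22 sites differ → p ≈ 0.227273, d = −0.75 ln(1 − 0.303031) = 0.270761 ≈ 0.2708.
seq2–seq3: 5/22 sites differ → p ≈ 0.227273, d = −0.75 ln(1 − 0.303031) = 0.270761 ≈ 0.2708.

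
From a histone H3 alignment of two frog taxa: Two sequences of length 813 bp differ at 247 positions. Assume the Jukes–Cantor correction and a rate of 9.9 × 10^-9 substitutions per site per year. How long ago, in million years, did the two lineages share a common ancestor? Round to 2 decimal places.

19.67

p = 247/813 ≈ 0.303813.
d = −(3/4) ln(1 − 4p/3) = −0.75 ln(1 − 0.405084) = −0.75 ln(0.594916)
  = −0.75 × (-0.519335) = 0.389501 substitutions/site.
Under a molecular clock d = 2μt, so t = d/(2μ) = 0.389501 / (2 × 9.9 × 10^-9) = 19.67 million years.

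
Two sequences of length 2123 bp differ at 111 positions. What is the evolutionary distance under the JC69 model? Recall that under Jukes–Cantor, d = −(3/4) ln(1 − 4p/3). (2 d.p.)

p = 111/2123 ≈ 0.052285.
d = −(3/4) ln(1 − 4p/3) = −0.75 ln(1 − 0.069713) = −0.75 ln(0.930287)
  = −0.75 × (-0.072262) = 0.054197 substitutions/site.

0.05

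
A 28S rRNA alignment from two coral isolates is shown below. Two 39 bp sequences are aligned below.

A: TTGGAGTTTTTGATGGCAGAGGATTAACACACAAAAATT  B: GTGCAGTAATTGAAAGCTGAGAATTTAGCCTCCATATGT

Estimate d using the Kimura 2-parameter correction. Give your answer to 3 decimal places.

Of 39 sites, 2 differences are transitions and 14 are transversions, so P = 2/39 ≈ 0.051282 and Q = 14/39 ≈ 0.358974.
Under the Kimura two-parameter model, d = −½ ln(1 − 2P − Q) − ¼ ln(1 − 2Q).
1 − 2P − Q = 0.538462, giving −½ ln(0.538462) = 0.309519.
1 − 2Q = 0.282052, giving −¼ ln(0.282052) = 0.316416.
d = 0.309519 + 0.316416 = 0.625935.

0.626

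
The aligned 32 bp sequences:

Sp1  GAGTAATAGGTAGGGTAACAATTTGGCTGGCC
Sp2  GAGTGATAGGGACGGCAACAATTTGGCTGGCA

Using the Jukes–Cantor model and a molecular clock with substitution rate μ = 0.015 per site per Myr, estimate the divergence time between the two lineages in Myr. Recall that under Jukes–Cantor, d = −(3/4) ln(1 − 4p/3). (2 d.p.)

5.84

The sequences differ at 5 of 32 sites (5, 11, 13, 16, 32), so p = 5/32 = 0.15625.
d = −(3/4) ln(1 − 4p/3) = −0.75 ln(1 − 0.208333) = −0.75 ln(0.791667)
  = −0.75 × (-0.233614) = 0.175211 substitutions/site.
Under a molecular clock d = 2μt, so t = d/(2μ) = 0.175211 / (2 × 0.015) = 5.84 Myr.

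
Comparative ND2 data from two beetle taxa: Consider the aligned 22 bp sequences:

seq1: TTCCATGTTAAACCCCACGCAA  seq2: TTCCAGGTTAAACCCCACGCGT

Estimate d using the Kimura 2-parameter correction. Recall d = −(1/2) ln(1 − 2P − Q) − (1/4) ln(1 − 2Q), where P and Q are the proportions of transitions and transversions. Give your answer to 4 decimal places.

0.1505

Of 22 sites, 1 differences are transitions and 2 are transversions, so P = 1/22 ≈ 0.045455 and Q = 2/22 ≈ 0.090909.
Under the Kimura two-parameter model, d = −½ ln(1 − 2P − Q) − ¼ ln(1 − 2Q).
1 − 2P − Q = 0.818181, giving −½ ln(0.818181) = 0.100336.
1 − 2Q = 0.818182, giving −¼ ln(0.818182) = 0.050168.
d = 0.100336 + 0.050168 = 0.150504.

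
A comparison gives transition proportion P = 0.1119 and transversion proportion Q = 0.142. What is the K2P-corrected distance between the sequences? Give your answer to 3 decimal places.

Under the Kimura two-parameter model, d = −½ ln(1 − 2P − Q) − ¼ ln(1 − 2Q).
1 − 2P − Q = 0.6342, giving −½ ln(0.6342) = 0.227695.
1 − 2Q = 0.716, giving −¼ ln(0.716) = 0.083519.
d = 0.227695 + 0.083519 = 0.311214.

0.311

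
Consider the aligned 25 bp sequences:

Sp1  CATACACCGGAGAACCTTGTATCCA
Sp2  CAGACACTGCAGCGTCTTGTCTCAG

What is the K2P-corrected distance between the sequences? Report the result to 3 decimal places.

0.495

Of 25 sites, 4 differences are transitions and 5 are transversions, so P = 4/25 = 0.16 and Q = 5/25 = 0.2.
Under the Kimura two-parameter model, d = −½ ln(1 − 2P − Q) − ¼ ln(1 − 2Q).
1 − 2P − Q = 0.48, giving −½ ln(0.48) = 0.366985.
1 − 2Q = 0.6, giving −¼ ln(0.6) = 0.127706.
d = 0.366985 + 0.127706 = 0.494691.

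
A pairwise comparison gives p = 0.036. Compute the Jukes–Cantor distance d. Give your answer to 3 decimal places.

d = −(3/4) ln(1 − 4p/3) = −0.75 ln(1 − 0.048) = −0.75 ln(0.952)
  = −0.75 × (-0.049190) = 0.036893 substitutions/site.

0.037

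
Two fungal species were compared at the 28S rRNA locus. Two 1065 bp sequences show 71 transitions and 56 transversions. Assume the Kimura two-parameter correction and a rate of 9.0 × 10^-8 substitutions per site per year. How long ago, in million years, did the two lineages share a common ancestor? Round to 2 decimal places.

0.73

P = 71/1065 ≈ 0.066667 and Q = 56/1065 ≈ 0.052582.
Under the Kimura two-parameter model, d = −½ ln(1 − 2P − Q) − ¼ ln(1 − 2Q).
1 − 2P − Q = 0.814084, giving −½ ln(0.814084) = 0.102846.
1 − 2Q = 0.894836, giving −¼ ln(0.894836) = 0.027779.
d = 0.102846 + 0.027779 = 0.130625.
Under a molecular clock d = 2μt, so t = d/(2μ) = 0.130625 / (2 × 9.0 × 10^-8) = 0.73 million years.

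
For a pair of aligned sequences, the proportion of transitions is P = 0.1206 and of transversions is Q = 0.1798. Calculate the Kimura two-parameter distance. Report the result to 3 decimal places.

Under the Kimura two-parameter model, d = −½ ln(1 − 2P − Q) − ¼ ln(1 − 2Q).
1 − 2P − Q = 0.579, giving −½ ln(0.579) = 0.273226.
1 − 2Q = 0.6404, giving −¼ ln(0.6404) = 0.111416.
d = 0.273226 + 0.111416 = 0.384642.

0.385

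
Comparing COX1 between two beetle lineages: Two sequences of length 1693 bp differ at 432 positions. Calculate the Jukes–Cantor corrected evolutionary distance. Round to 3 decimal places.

p = 432/1693 ≈ 0.255168.
d = −(3/4) ln(1 − 4p/3) = −0.75 ln(1 − 0.340224) = −0.75 ln(0.659776)
  = −0.75 × (-0.415855) = 0.311891 substitutions/site.

0.312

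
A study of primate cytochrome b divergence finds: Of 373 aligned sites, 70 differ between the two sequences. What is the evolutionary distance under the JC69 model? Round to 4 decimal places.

p = 70/373 ≈ 0.187668.
d = −(3/4) ln(1 − 4p/3) = −0.75 ln(1 − 0.250224) = −0.75 ln(0.749776)
  = −0.75 × (-0.287981) = 0.215986 substitutions/site.

0.2160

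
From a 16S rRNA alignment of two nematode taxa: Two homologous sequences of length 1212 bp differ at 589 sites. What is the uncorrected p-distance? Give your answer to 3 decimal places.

0.486

p = 589/1212 = 0.485973… ≈ 0.486 (to 3 d.p.).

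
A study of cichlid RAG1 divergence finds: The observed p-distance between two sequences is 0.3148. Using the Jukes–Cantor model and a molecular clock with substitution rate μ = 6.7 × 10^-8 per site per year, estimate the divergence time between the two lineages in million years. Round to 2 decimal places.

d = −(3/4) ln(1 − 4p/3) = −0.75 ln(1 − 0.419733) = −0.75 ln(0.580267)
  = −0.75 × (-0.544267) = 0.408200 substitutions/site.
Under a molecular clock d = 2μt, so t = d/(2μ) = 0.408200 / (2 × 6.7 × 10^-8) = 3.05 million years.

3.05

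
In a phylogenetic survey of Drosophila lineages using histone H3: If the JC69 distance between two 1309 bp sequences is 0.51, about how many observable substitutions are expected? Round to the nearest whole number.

Invert JC69: p = (3/4)(1 − e^(−4d/3)) = 0.75 × (1 − e^(-0.68)) = 0.75 × (1 − 0.506617) = 0.370037.
Expected differing sites = pL ≈ 0.370037 × 1309 = 484.378433 ≈ 484.

484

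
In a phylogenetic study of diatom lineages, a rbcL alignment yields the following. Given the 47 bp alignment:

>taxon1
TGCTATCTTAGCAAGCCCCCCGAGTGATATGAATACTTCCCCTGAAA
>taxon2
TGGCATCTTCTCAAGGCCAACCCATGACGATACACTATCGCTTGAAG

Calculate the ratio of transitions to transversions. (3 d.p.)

0.467

Transitions are A↔G and C↔T; transversions are all other mismatches.
Transitions: 7. Transversions: 15.
R = 7/15 = 0.466666… ≈ 0.467 (to 3 d.p.).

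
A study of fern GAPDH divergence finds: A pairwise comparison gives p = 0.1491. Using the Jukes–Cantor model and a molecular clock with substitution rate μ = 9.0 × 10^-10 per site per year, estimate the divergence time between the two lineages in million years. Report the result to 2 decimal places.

d = −(3/4) ln(1 − 4p/3) = −0.75 ln(1 − 0.1988) = −0.75 ln(0.8012)
  = −0.75 × (-0.221645) = 0.166234 substitutions/site.
Under a molecular clock d = 2μt, so t = d/(2μ) = 0.166234 / (2 × 9.0 × 10^-10) = 92.35 million years.

92.35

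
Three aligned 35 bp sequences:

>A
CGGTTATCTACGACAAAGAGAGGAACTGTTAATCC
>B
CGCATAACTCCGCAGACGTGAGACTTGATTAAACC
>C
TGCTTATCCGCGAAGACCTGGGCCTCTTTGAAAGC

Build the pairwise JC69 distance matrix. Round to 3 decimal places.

d(A,B) = 0.705, d(A,C) = 0.782, d(B,C) = 0.572

A–B: 16/35 sites differ → p ≈ 0.457143, d = −0.75 ln(1 − 0.609524) = 0.705292 ≈ 0.705.
A–C: 17/35 sites differ → p ≈ 0.485714, d = −0.75 ln(1 − 0.647619) = 0.782282 ≈ 0.782.
B–C: 14/35 sites differ → p = 0.4, d = −0.75 ln(1 − 0.533333) = 0.571605 ≈ 0.572.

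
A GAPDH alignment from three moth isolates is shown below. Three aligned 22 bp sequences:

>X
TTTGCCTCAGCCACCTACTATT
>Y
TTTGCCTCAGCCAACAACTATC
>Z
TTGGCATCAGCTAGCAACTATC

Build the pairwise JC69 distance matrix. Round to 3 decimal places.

X–Y: 3/22 sites differ → p ≈ 0.136364, d = −0.75 ln(1 − 0.181819) = 0.150504 ≈ 0.151.
X–Z: 6/22 sites differ → p ≈ 0.272727, d = −0.75 ln(1 − 0.363636) = 0.338988 ≈ 0.339.
Y–Z: 4/22 sites differ → p ≈ 0.181818, d = −0.75 ln(1 − 0.242424) = 0.208224 ≈ 0.208.

d(X,Y) = 0.151, d(X,Z) = 0.339, d(Y,Z) = 0.208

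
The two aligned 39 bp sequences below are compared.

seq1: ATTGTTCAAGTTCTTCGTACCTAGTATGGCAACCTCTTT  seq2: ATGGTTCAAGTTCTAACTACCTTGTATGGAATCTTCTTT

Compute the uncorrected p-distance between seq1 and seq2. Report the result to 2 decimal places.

0.21

The sequences differ at 8 of 39 positions (sites 3, 15, 16, 17, 23, 30, 32, 34).
p = 8/39 = 0.205128… ≈ 0.21 (to 2 d.p.).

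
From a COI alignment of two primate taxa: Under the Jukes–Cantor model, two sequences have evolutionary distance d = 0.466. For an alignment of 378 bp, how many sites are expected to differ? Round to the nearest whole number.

131

Invert JC69: p = (3/4)(1 − e^(−4d/3)) = 0.75 × (1 − e^(-0.621333)) = 0.75 × (1 − 0.537228) = 0.347079.
Expected differing sites = pL ≈ 0.347079 × 378 = 131.195862 ≈ 131.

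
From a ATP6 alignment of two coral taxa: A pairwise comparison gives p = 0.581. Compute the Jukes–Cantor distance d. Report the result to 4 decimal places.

1.1176

d = −(3/4) ln(1 − 4p/3) = −0.75 ln(1 − 0.774667) = −0.75 ln(0.225333)
  = −0.75 × (-1.490176) = 1.117632 substitutions/site.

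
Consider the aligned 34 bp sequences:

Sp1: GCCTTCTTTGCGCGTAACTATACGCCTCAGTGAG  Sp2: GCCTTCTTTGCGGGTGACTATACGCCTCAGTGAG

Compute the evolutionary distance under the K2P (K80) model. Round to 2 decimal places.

Of 34 sites, 1 differences are transitions and 1 are transversions, so P = 1/34 ≈ 0.029412 and Q = 1/34 ≈ 0.029412.
Under the Kimura two-parameter model, d = −½ ln(1 − 2P − Q) − ¼ ln(1 − 2Q).
1 − 2P − Q = 0.911764, giving −½ ln(0.911764) = 0.046187.
1 − 2Q = 0.941176, giving −¼ ln(0.941176) = 0.015156.
d = 0.046187 + 0.015156 = 0.061343.

0.06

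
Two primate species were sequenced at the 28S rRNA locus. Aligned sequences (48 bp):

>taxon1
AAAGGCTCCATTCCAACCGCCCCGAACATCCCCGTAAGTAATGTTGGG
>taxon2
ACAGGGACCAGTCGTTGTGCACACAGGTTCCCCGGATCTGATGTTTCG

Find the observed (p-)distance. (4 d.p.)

The sequences differ at 21 of 48 positions.
p = 21/48 = 0.4375.

0.4375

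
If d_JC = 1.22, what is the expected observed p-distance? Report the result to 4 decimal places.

0.6026

p = (3/4)(1 − e^(−4d/3)) = 0.75 × (1 − e^(-1.626667)) = 0.75 × (1 − 0.196584) = 0.602562.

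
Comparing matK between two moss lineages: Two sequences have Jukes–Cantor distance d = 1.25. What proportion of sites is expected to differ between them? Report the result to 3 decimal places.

p = (3/4)(1 − e^(−4d/3)) = 0.75 × (1 − e^(-1.666667)) = 0.75 × (1 − 0.188876) = 0.608343.

0.608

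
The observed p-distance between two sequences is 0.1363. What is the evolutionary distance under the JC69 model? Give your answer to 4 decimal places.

d = −(3/4) ln(1 − 4p/3) = −0.75 ln(1 − 0.181733) = −0.75 ln(0.818267)
  = −0.75 × (-0.200567) = 0.150425 substitutions/site.

0.1504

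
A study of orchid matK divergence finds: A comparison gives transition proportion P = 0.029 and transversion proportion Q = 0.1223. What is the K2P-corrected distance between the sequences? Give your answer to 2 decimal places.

0.17

Under the Kimura two-parameter model, d = −½ ln(1 − 2P − Q) − ¼ ln(1 − 2Q).
1 − 2P − Q = 0.8197, giving −½ ln(0.8197) = 0.099408.
1 − 2Q = 0.7554, giving −¼ ln(0.7554) = 0.070127.
d = 0.099408 + 0.070127 = 0.169535.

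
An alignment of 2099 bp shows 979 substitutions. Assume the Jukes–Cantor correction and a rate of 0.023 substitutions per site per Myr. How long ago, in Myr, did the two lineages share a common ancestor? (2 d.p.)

15.86

p = 979/2099 ≈ 0.466413.
d = −(3/4) ln(1 − 4p/3) = −0.75 ln(1 − 0.621884) = −0.75 ln(0.378116)
  = −0.75 × (-0.972554) = 0.729416 substitutions/site.
Under a molecular clock d = 2μt, so t = d/(2μ) = 0.729416 / (2 × 0.023) = 15.86 Myr.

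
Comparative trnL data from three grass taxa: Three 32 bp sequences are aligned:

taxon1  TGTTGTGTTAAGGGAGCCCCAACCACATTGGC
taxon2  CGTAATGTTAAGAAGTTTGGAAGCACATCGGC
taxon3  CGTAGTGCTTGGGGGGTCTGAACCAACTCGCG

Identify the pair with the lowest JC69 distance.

taxon1 and taxon2

taxon1–taxon2: 13/32 differ, p = 0.406, d = 0.585.
taxon1–taxon3: 14/32 differ, p = 0.438, d = 0.657.
taxon2–taxon3: 14/32 differ, p = 0.438, d = 0.657.
The smallest distance is between taxon1 and taxon2.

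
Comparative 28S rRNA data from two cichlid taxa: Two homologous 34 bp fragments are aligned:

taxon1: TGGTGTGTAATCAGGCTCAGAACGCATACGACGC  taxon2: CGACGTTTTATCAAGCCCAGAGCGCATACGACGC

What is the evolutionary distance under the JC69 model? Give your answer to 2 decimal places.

0.28

The sequences differ at 8 of 34 sites (1, 3, 4, 7, 9, 14, 17, 22), so p = 8/34 ≈ 0.235294.
d = −(3/4) ln(1 − 4p/3) = −0.75 ln(1 − 0.313725) = −0.75 ln(0.686275)
  = −0.75 × (-0.376477) = 0.282358 substitutions/site.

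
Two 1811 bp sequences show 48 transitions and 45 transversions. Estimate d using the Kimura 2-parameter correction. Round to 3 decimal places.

0.053

P = 48/1811 ≈ 0.026505 and Q = 45/1811 ≈ 0.024848.
Under the Kimura two-parameter model, d = −½ ln(1 − 2P − Q) − ¼ ln(1 − 2Q).
1 − 2P − Q = 0.922142, giving −½ ln(0.922142) = 0.040528.
1 − 2Q = 0.950304, giving −¼ ln(0.950304) = 0.012743.
d = 0.040528 + 0.012743 = 0.053271.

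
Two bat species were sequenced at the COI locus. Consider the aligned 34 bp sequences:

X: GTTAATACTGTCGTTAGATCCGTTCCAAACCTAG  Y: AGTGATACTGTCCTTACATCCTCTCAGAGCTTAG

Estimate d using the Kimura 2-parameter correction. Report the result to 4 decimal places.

0.4337

Of 34 sites, 6 differences are transitions and 5 are transversions, so P = 6/34 ≈ 0.176471 and Q = 5/34 ≈ 0.147059.
Under the Kimura two-parameter model, d = −½ ln(1 − 2P − Q) − ¼ ln(1 − 2Q).
1 − 2P − Q = 0.499999, giving −½ ln(0.499999) = 0.346575.
1 − 2Q = 0.705882, giving −¼ ln(0.705882) = 0.087077.
d = 0.346575 + 0.087077 = 0.433652.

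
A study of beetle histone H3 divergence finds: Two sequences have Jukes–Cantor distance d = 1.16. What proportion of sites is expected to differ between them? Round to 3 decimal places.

0.590

p = (3/4)(1 − e^(−4d/3)) = 0.75 × (1 − e^(-1.546667)) = 0.75 × (1 − 0.212957) = 0.590282.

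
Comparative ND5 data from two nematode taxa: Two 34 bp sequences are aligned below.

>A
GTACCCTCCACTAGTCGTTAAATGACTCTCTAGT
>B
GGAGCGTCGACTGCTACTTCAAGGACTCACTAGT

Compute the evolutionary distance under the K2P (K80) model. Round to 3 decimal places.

Of 34 sites, 1 differences are transitions and 10 are transversions, so P = 1/34 ≈ 0.029412 and Q = 10/34 ≈ 0.294118.
Under the Kimura two-parameter model, d = −½ ln(1 − 2P − Q) − ¼ ln(1 − 2Q).
1 − 2P − Q = 0.647058, giving −½ ln(0.647058) = 0.217660.
1 − 2Q = 0.411764, giving −¼ ln(0.411764) = 0.221826.
d = 0.217660 + 0.221826 = 0.439486.

0.439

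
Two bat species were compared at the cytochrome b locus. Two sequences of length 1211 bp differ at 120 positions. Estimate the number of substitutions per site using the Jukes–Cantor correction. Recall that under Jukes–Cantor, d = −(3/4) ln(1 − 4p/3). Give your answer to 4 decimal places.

0.1063

p = 120/1211 ≈ 0.099092.
d = −(3/4) ln(1 − 4p/3) = −0.75 ln(1 − 0.132123) = −0.75 ln(0.867877)
  = −0.75 × (-0.141705) = 0.106279 substitutions/site.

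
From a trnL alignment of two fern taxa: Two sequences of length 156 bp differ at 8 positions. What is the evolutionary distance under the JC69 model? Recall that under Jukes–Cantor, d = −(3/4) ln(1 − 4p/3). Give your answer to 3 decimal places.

0.053

p = 8/156 ≈ 0.051282.
d = −(3/4) ln(1 − 4p/3) = −0.75 ln(1 − 0.068376) = −0.75 ln(0.931624)
  = −0.75 × (-0.070826) = 0.053120 substitutions/site.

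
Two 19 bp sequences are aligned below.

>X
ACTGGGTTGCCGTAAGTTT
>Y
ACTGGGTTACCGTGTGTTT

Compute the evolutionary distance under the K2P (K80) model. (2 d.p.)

0.18

Of 19 sites, 2 differences are transitions and 1 are transversions, so P = 2/19 ≈ 0.105263 and Q = 1/19 ≈ 0.052632.
Under the Kimura two-parameter model, d = −½ ln(1 − 2P − Q) − ¼ ln(1 − 2Q).
1 − 2P − Q = 0.736842, giving −½ ln(0.736842) = 0.152691.
1 − 2Q = 0.894736, giving −¼ ln(0.894736) = 0.027807.
d = 0.152691 + 0.027807 = 0.180498.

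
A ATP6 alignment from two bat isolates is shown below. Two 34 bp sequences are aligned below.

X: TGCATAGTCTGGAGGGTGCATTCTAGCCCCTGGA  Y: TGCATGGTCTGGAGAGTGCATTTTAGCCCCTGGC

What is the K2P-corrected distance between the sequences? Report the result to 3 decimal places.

0.130

Of 34 sites, 3 differences are transitions and 1 are transversions, so P = 3/34 ≈ 0.088235 and Q = 1/34 ≈ 0.029412.
Under the Kimura two-parameter model, d = −½ ln(1 − 2P − Q) − ¼ ln(1 − 2Q).
1 − 2P − Q = 0.794118, giving −½ ln(0.794118) = 0.115262.
1 − 2Q = 0.941176, giving −¼ ln(0.941176) = 0.015156.
d = 0.115262 + 0.015156 = 0.130418.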